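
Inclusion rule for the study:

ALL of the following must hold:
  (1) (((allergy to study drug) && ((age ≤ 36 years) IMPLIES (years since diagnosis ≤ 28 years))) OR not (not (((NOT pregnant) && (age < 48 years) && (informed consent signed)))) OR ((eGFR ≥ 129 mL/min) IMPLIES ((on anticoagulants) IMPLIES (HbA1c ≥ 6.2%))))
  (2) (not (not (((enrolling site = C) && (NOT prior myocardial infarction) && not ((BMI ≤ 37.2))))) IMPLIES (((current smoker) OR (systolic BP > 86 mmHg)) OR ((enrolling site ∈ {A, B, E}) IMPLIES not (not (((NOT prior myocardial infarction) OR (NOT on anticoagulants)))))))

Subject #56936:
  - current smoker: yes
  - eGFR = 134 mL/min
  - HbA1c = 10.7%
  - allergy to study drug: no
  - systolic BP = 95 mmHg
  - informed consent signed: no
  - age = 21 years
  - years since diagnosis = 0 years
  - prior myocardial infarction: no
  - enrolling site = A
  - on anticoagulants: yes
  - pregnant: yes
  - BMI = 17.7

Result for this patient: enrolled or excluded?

Enrolled

Atomic conditions:
  allergy to study drug: no → false
  age ≤ 36 years: 21 ≤ 36 is true
  years since diagnosis ≤ 28 years: 0 ≤ 28 is true
  NOT pregnant: yes → false
  age < 48 years: 21 < 48 is true
  informed consent signed: no → false
  eGFR ≥ 129 mL/min: 134 ≥ 129 is true
  on anticoagulants: yes → true
  HbA1c ≥ 6.2%: 10.7 ≥ 6.2 is true
  enrolling site = C: A == C is false
  NOT prior myocardial infarction: no → true
  BMI ≤ 37.2: 17.7 ≤ 37.2 is true
  current smoker: yes → true
  systolic BP > 86 mmHg: 95 > 86 is true
  enrolling site ∈ {A, B, E}: A is in the set → true
  NOT on anticoagulants: yes → false
Combine:
[1.1.2] true → true = true
[1.1] false AND true = false
[1.2.1.1] false AND true AND false = false
[1.2.1] NOT false = true
[1.2] NOT true = false
[1.3.2] true → true = true
[1.3] true → true = true
[1] false OR false OR true = true
[2.1.1.1.3] NOT true = false
[2.1.1.1] false AND true AND false = false
[2.1.1] NOT false = true
[2.1] NOT true = false
[2.2.1] true OR true = true
[2.2.2.2.1.1] true OR false = true
[2.2.2.2.1] NOT true = false
[2.2.2.2] NOT false = true
[2.2.2] true → true = true
[2.2] true OR true = true
[2] false → true (antecedent false ⇒ implication holds) = true
[root] true AND true = true
Overall: true → enrolled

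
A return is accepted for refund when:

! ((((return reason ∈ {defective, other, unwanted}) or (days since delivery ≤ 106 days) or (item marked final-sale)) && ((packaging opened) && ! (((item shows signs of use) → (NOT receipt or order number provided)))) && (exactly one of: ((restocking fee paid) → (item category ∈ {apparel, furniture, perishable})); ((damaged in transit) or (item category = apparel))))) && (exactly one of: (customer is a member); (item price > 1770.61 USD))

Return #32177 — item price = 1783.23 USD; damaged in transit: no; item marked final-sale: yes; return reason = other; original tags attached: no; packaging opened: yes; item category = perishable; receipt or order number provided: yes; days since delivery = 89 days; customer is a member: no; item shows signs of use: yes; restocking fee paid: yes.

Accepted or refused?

Atomic conditions:
  return reason ∈ {defective, other, unwanted}: other is in the set → true
  days since delivery ≤ 106 days: 89 ≤ 106 is true
  item marked final-sale: yes → true
  packaging opened: yes → true
  item shows signs of use: yes → true
  NOT receipt or order number provided: yes → false
  restocking fee paid: yes → true
  item category ∈ {apparel, furniture, perishable}: perishable is in the set → true
  damaged in transit: no → false
  item category = apparel: perishable == apparel is false
  customer is a member: no → false
  item price > 1770.61 USD: 1783.23 > 1770.61 is true
Combine:
[1.1.1] true OR true OR true = true
[1.1.2.2.1] true → false = false
[1.1.2.2] NOT false = true
[1.1.2] true AND true = true
[1.1.3.1] true → true = true
[1.1.3.2] false OR false = false
[1.1.3] exactly-one(true, false) = true
[1.1] true AND true AND true = true
[1] NOT true = false
[2] exactly-one(false, true) = true
[root] false AND true = false
Overall: false → refused

Refused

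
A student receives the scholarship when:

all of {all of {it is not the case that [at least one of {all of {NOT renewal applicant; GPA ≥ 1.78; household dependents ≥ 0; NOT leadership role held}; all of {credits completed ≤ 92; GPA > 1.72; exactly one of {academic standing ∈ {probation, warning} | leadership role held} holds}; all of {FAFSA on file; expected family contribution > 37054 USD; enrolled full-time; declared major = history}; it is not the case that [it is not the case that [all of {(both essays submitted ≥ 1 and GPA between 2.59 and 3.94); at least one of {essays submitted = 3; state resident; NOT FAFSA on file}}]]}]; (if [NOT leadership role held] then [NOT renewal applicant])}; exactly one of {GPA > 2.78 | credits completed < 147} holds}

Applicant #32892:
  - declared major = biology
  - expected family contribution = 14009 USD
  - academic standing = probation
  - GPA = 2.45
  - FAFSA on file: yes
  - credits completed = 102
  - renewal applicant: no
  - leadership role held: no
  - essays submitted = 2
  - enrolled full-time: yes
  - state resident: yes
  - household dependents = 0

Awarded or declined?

Declined

Atomic conditions:
  NOT renewal applicant: no → true
  GPA ≥ 1.78: 2.45 ≥ 1.78 is true
  household dependents ≥ 0: 0 ≥ 0 is true
  NOT leadership role held: no → true
  credits completed ≤ 92: 102 ≤ 92 is false
  GPA > 1.72: 2.45 > 1.72 is true
  academic standing ∈ {probation, warning}: probation is in the set → true
  leadership role held: no → false
  FAFSA on file: yes → true
  expected family contribution > 37054 USD: 14009 > 37054 is false
  enrolled full-time: yes → true
  declared major = history: biology == history is false
  essays submitted ≥ 1: 2 ≥ 1 is true
  GPA between 2.59 and 3.94: 2.45 in [2.59, 3.94] is false
  essays submitted = 3: 2 == 3 is false
  state resident: yes → true
  NOT FAFSA on file: yes → false
  GPA > 2.78: 2.45 > 2.78 is false
  credits completed < 147: 102 < 147 is true
Combine:
[1.1.1.1] true AND true AND true AND true = true
[1.1.1.2.3] exactly-one(true, false) = true
[1.1.1.2] false AND true AND true = false
[1.1.1.3] true AND false AND true AND false = false
[1.1.1.4.1.1.1] true AND false = false
[1.1.1.4.1.1.2] false OR true OR false = true
[1.1.1.4.1.1] false AND true = false
[1.1.1.4.1] NOT false = true
[1.1.1.4] NOT true = false
[1.1.1] true OR false OR false OR false = true
[1.1] NOT true = false
[1.2] true → true = true
[1] false AND true = false
[2] exactly-one(false, true) = true
[root] false AND true = false
Overall: false → declined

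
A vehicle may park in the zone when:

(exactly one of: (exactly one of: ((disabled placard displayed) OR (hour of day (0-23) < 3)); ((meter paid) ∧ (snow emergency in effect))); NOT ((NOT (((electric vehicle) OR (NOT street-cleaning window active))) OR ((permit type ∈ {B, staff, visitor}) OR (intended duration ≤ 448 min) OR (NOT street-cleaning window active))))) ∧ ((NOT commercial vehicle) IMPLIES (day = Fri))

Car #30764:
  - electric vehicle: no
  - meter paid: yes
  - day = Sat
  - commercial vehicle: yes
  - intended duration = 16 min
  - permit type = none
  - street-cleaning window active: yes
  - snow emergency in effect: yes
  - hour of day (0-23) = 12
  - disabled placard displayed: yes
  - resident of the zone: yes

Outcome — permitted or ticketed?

Ticketed

Atomic conditions:
  disabled placard displayed: yes → true
  hour of day (0-23) < 3: 12 < 3 is false
  meter paid: yes → true
  snow emergency in effect: yes → true
  electric vehicle: no → false
  NOT street-cleaning window active: yes → false
  permit type ∈ {B, staff, visitor}: none is not in the set → false
  intended duration ≤ 448 min: 16 ≤ 448 is true
  NOT commercial vehicle: yes → false
  day = Fri: Sat == Fri is false
Combine:
[1.1.1] true OR false = true
[1.1.2] true AND true = true
[1.1] exactly-one(true, true) = false
[1.2.1.1.1] false OR false = false
[1.2.1.1] NOT false = true
[1.2.1.2] false OR true OR false = true
[1.2.1] true OR true = true
[1.2] NOT true = false
[1] exactly-one(false, false) = false
[2] false → false (antecedent false ⇒ implication holds) = true
[root] false AND true = false
Overall: false → ticketed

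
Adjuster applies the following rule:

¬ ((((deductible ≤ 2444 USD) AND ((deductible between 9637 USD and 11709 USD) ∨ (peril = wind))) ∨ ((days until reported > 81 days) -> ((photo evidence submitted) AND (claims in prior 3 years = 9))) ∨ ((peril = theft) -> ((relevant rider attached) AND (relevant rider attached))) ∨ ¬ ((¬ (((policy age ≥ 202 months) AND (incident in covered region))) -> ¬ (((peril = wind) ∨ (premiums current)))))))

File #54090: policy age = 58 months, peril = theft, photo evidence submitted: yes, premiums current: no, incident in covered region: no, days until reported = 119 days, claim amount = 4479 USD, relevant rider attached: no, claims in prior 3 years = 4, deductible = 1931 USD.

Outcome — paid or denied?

Atomic conditions:
  deductible ≤ 2444 USD: 1931 ≤ 2444 is true
  deductible between 9637 USD and 11709 USD: 1931 in [9637, 11709] is false
  peril = wind: theft == wind is false
  days until reported > 81 days: 119 > 81 is true
  photo evidence submitted: yes → true
  claims in prior 3 years = 9: 4 == 9 is false
  peril = theft: theft == theft is true
  relevant rider attached: no → false
  policy age ≥ 202 months: 58 ≥ 202 is false
  incident in covered region: no → false
  premiums current: no → false
Combine:
[1.1.2] false OR false = false
[1.1] true AND false = false
[1.2.2] true AND false = false
[1.2] true → false = false
[1.3.2] false AND false = false
[1.3] true → false = false
[1.4.1.1.1] false AND false = false
[1.4.1.1] NOT false = true
[1.4.1.2.1] false OR false = false
[1.4.1.2] NOT false = true
[1.4.1] true → true = true
[1.4] NOT true = false
[1] false OR false OR false OR false = false
[root] NOT false = true
Overall: true → paid

Paid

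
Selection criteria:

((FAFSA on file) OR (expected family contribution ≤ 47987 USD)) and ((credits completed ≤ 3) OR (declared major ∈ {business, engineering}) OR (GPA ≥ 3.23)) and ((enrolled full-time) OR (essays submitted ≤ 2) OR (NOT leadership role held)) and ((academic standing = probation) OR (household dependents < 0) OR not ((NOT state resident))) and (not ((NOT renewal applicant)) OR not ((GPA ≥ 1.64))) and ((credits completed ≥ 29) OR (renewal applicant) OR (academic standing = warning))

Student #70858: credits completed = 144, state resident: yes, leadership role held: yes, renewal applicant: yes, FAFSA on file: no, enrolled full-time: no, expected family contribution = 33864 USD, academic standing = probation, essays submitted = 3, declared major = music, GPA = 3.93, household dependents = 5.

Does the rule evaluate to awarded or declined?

Declined

Atomic conditions:
  FAFSA on file: no → false
  expected family contribution ≤ 47987 USD: 33864 ≤ 47987 is true
  credits completed ≤ 3: 144 ≤ 3 is false
  declared major ∈ {business, engineering}: music is not in the set → false
  GPA ≥ 3.23: 3.93 ≥ 3.23 is true
  enrolled full-time: no → false
  essays submitted ≤ 2: 3 ≤ 2 is false
  NOT leadership role held: yes → false
  academic standing = probation: probation == probation is true
  household dependents < 0: 5 < 0 is false
  NOT state resident: yes → false
  NOT renewal applicant: yes → false
  GPA ≥ 1.64: 3.93 ≥ 1.64 is true
  credits completed ≥ 29: 144 ≥ 29 is true
  renewal applicant: yes → true
  academic standing = warning: probation == warning is false
Combine:
[1] false OR true = true
[2] false OR false OR true = true
[3] false OR false OR false = false
[4.3] NOT false = true
[4] true OR false OR true = true
[5.1] NOT false = true
[5.2] NOT true = false
[5] true OR false = true
[6] true OR true OR false = true
[root] true AND true AND false AND true AND true AND true = false
Overall: false → declined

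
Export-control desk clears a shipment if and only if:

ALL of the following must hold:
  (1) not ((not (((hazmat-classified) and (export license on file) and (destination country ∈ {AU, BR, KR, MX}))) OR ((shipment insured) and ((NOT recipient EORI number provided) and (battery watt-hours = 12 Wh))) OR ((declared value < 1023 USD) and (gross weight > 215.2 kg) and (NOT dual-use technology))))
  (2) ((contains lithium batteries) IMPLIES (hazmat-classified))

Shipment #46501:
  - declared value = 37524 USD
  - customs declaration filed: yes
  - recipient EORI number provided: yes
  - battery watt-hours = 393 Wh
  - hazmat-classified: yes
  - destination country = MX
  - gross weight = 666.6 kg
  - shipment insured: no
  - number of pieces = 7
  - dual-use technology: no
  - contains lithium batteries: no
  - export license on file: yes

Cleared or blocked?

Atomic conditions:
  hazmat-classified: yes → true
  export license on file: yes → true
  destination country ∈ {AU, BR, KR, MX}: MX is in the set → true
  shipment insured: no → false
  NOT recipient EORI number provided: yes → false
  battery watt-hours = 12 Wh: 393 == 12 is false
  declared value < 1023 USD: 37524 < 1023 is false
  gross weight > 215.2 kg: 666.6 > 215.2 is true
  NOT dual-use technology: no → true
  contains lithium batteries: no → false
Combine:
[1.1.1.1] true AND true AND true = true
[1.1.1] NOT true = false
[1.1.2.2] false AND false = false
[1.1.2] false AND false = false
[1.1.3] false AND true AND true = false
[1.1] false OR false OR false = false
[1] NOT false = true
[2] false → true (antecedent false ⇒ implication holds) = true
[root] true AND true = true
Overall: true → cleared

Cleared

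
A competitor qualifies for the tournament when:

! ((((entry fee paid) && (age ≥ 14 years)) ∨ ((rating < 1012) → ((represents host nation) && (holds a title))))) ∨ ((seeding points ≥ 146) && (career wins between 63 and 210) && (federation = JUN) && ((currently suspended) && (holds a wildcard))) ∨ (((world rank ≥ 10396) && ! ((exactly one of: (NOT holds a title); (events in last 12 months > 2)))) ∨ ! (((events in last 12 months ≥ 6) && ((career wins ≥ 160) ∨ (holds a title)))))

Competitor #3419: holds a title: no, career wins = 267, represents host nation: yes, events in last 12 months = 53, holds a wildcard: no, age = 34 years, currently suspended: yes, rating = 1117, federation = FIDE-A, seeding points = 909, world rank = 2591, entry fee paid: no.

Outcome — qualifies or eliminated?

Eliminated

Atomic conditions:
  entry fee paid: no → false
  age ≥ 14 years: 34 ≥ 14 is true
  rating < 1012: 1117 < 1012 is false
  represents host nation: yes → true
  holds a title: no → false
  seeding points ≥ 146: 909 ≥ 146 is true
  career wins between 63 and 210: 267 in [63, 210] is false
  federation = JUN: FIDE-A == JUN is false
  currently suspended: yes → true
  holds a wildcard: no → false
  world rank ≥ 10396: 2591 ≥ 10396 is false
  NOT holds a title: no → true
  events in last 12 months > 2: 53 > 2 is true
  events in last 12 months ≥ 6: 53 ≥ 6 is true
  career wins ≥ 160: 267 ≥ 160 is true
Combine:
[1.1.1] false AND true = false
[1.1.2.2] true AND false = false
[1.1.2] false → false (antecedent false ⇒ implication holds) = true
[1.1] false OR true = true
[1] NOT true = false
[2.4] true AND false = false
[2] true AND false AND false AND false = false
[3.1.2.1] exactly-one(true, true) = false
[3.1.2] NOT false = true
[3.1] false AND true = false
[3.2.1.2] true OR false = true
[3.2.1] true AND true = true
[3.2] NOT true = false
[3] false OR false = false
[root] false OR false OR false = false
Overall: false → eliminated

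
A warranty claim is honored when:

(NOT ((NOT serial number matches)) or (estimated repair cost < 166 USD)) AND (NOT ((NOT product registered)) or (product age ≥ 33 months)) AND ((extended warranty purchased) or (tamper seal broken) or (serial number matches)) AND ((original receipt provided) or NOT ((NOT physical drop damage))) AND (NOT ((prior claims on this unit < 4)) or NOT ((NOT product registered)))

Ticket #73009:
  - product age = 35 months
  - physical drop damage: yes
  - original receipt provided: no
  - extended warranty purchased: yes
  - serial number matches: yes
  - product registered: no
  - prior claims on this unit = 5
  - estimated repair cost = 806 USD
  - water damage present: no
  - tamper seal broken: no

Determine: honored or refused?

Honored

Atomic conditions:
  NOT serial number matches: yes → false
  estimated repair cost < 166 USD: 806 < 166 is false
  NOT product registered: no → true
  product age ≥ 33 months: 35 ≥ 33 is true
  extended warranty purchased: yes → true
  tamper seal broken: no → false
  serial number matches: yes → true
  original receipt provided: no → false
  NOT physical drop damage: yes → false
  prior claims on this unit < 4: 5 < 4 is false
Combine:
[1.1] NOT false = true
[1] true OR false = true
[2.1] NOT true = false
[2] false OR true = true
[3] true OR false OR true = true
[4.2] NOT false = true
[4] false OR true = true
[5.1] NOT false = true
[5.2] NOT true = false
[5] true OR false = true
[root] true AND true AND true AND true AND true = true
Overall: true → honored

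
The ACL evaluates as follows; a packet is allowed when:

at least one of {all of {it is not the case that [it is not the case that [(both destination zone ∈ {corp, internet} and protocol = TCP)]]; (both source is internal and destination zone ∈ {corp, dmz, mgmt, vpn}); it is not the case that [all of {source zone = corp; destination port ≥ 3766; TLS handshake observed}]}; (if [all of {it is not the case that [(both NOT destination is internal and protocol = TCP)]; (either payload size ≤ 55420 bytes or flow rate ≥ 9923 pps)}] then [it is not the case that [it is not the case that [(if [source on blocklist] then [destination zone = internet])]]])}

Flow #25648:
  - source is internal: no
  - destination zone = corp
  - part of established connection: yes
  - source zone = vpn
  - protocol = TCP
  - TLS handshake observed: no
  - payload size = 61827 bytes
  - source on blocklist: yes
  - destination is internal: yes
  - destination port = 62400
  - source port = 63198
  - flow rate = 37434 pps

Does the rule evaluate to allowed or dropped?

Atomic conditions:
  destination zone ∈ {corp, internet}: corp is in the set → true
  protocol = TCP: TCP == TCP is true
  source is internal: no → false
  destination zone ∈ {corp, dmz, mgmt, vpn}: corp is in the set → true
  source zone = corp: vpn == corp is false
  destination port ≥ 3766: 62400 ≥ 3766 is true
  TLS handshake observed: no → false
  NOT destination is internal: yes → false
  payload size ≤ 55420 bytes: 61827 ≤ 55420 is false
  flow rate ≥ 9923 pps: 37434 ≥ 9923 is true
  source on blocklist: yes → true
  destination zone = internet: corp == internet is false
Combine:
[1.1.1.1] true AND true = true
[1.1.1] NOT true = false
[1.1] NOT false = true
[1.2] false AND true = false
[1.3.1] false AND true AND false = false
[1.3] NOT false = true
[1] true AND false AND true = false
[2.1.1.1] false AND true = false
[2.1.1] NOT false = true
[2.1.2] false OR true = true
[2.1] true AND true = true
[2.2.1.1] true → false = false
[2.2.1] NOT false = true
[2.2] NOT true = false
[2] true → false = false
[root] false OR false = false
Overall: false → dropped

Dropped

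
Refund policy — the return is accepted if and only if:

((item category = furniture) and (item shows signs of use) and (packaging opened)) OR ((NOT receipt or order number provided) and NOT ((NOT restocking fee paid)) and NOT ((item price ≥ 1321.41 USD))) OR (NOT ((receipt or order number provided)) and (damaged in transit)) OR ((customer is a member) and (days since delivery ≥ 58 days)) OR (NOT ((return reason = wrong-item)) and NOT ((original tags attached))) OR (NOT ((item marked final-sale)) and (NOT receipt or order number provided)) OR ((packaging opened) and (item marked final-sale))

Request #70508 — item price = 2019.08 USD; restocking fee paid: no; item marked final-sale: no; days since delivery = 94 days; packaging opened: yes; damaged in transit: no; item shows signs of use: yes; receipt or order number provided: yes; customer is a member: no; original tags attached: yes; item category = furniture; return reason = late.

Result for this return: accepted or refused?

Atomic conditions:
  item category = furniture: furniture == furniture is true
  item shows signs of use: yes → true
  packaging opened: yes → true
  NOT receipt or order number provided: yes → false
  NOT restocking fee paid: no → true
  item price ≥ 1321.41 USD: 2019.08 ≥ 1321.41 is true
  receipt or order number provided: yes → true
  damaged in transit: no → false
  customer is a member: no → false
  days since delivery ≥ 58 days: 94 ≥ 58 is true
  return reason = wrong-item: late == wrong-item is false
  original tags attached: yes → true
  item marked final-sale: no → false
Combine:
[1] true AND true AND true = true
[2.2] NOT true = false
[2.3] NOT true = false
[2] false AND false AND false = false
[3.1] NOT true = false
[3] false AND false = false
[4] false AND true = false
[5.1] NOT false = true
[5.2] NOT true = false
[5] true AND false = false
[6.1] NOT false = true
[6] true AND false = false
[7] true AND false = false
[root] true OR false OR false OR false OR false OR false OR false = true
Overall: true → accepted

Accepted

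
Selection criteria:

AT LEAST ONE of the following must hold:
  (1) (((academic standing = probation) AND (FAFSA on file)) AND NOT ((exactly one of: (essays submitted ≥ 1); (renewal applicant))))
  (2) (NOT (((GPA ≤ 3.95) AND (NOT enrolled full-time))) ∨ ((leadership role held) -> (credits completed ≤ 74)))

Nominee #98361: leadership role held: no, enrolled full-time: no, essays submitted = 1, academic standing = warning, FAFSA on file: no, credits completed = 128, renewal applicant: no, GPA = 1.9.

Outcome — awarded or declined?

Awarded

Atomic conditions:
  academic standing = probation: warning == probation is false
  FAFSA on file: no → false
  essays submitted ≥ 1: 1 ≥ 1 is true
  renewal applicant: no → false
  GPA ≤ 3.95: 1.9 ≤ 3.95 is true
  NOT enrolled full-time: no → true
  leadership role held: no → false
  credits completed ≤ 74: 128 ≤ 74 is false
Combine:
[1.1] false AND false = false
[1.2.1] exactly-one(true, false) = true
[1.2] NOT true = false
[1] false AND false = false
[2.1.1] true AND true = true
[2.1] NOT true = false
[2.2] false → false (antecedent false ⇒ implication holds) = true
[2] false OR true = true
[root] false OR true = true
Overall: true → awarded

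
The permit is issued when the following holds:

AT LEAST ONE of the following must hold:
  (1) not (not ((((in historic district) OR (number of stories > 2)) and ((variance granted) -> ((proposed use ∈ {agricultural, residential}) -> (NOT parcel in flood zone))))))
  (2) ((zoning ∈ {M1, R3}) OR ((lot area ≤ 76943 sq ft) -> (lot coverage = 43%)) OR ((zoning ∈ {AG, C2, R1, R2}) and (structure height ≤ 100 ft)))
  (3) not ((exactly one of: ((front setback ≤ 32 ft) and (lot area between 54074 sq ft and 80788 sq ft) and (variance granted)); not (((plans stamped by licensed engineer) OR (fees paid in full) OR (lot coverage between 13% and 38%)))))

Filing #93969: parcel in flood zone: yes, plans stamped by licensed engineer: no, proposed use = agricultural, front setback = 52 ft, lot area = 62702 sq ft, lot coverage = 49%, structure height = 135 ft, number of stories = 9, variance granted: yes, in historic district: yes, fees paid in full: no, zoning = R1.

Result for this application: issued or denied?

Denied

Atomic conditions:
  in historic district: yes → true
  number of stories > 2: 9 > 2 is true
  variance granted: yes → true
  proposed use ∈ {agricultural, residential}: agricultural is in the set → true
  NOT parcel in flood zone: yes → false
  zoning ∈ {M1, R3}: R1 is not in the set → false
  lot area ≤ 76943 sq ft: 62702 ≤ 76943 is true
  lot coverage = 43%: 49 == 43 is false
  zoning ∈ {AG, C2, R1, R2}: R1 is in the set → true
  structure height ≤ 100 ft: 135 ≤ 100 is false
  front setback ≤ 32 ft: 52 ≤ 32 is false
  lot area between 54074 sq ft and 80788 sq ft: 62702 in [54074, 80788] is true
  plans stamped by licensed engineer: no → false
  fees paid in full: no → false
  lot coverage between 13% and 38%: 49 in [13, 38] is false
Combine:
[1.1.1.1] true OR true = true
[1.1.1.2.2] true → false = false
[1.1.1.2] true → false = false
[1.1.1] true AND false = false
[1.1] NOT false = true
[1] NOT true = false
[2.2] true → false = false
[2.3] true AND false = false
[2] false OR false OR false = false
[3.1.1] false AND true AND true = false
[3.1.2.1] false OR false OR false = false
[3.1.2] NOT false = true
[3.1] exactly-one(false, true) = true
[3] NOT true = false
[root] false OR false OR false = false
Overall: false → denied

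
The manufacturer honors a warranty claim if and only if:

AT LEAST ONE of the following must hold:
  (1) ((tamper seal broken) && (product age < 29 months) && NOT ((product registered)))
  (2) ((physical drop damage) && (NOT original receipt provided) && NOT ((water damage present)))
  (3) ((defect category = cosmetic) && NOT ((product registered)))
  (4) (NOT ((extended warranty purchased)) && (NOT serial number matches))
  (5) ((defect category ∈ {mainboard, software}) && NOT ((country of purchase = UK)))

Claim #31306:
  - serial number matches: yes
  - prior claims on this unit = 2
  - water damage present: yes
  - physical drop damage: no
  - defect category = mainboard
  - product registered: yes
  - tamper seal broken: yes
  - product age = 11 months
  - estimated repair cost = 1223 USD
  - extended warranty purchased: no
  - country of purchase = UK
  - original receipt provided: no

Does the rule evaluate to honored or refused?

Refused

Atomic conditions:
  tamper seal broken: yes → true
  product age < 29 months: 11 < 29 is true
  product registered: yes → true
  physical drop damage: no → false
  NOT original receipt provided: no → true
  water damage present: yes → true
  defect category = cosmetic: mainboard == cosmetic is false
  extended warranty purchased: no → false
  NOT serial number matches: yes → false
  defect category ∈ {mainboard, software}: mainboard is in the set → true
  country of purchase = UK: UK == UK is true
Combine:
[1.3] NOT true = false
[1] true AND true AND false = false
[2.3] NOT true = false
[2] false AND true AND false = false
[3.2] NOT true = false
[3] false AND false = false
[4.1] NOT false = true
[4] true AND false = false
[5.2] NOT true = false
[5] true AND false = false
[root] false OR false OR false OR false OR false = false
Overall: false → refused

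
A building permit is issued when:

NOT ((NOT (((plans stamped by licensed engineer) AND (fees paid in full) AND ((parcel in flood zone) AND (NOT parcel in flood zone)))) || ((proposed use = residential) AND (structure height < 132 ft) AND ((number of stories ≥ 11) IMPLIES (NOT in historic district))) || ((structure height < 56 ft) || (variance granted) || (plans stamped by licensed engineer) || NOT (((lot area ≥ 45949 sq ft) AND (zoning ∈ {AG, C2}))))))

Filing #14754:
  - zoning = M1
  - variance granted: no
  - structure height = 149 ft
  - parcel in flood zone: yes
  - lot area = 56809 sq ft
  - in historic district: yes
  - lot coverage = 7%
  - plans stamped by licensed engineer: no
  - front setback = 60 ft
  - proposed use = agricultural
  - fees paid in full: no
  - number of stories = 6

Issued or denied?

Atomic conditions:
  plans stamped by licensed engineer: no → false
  fees paid in full: no → false
  parcel in flood zone: yes → true
  NOT parcel in flood zone: yes → false
  proposed use = residential: agricultural == residential is false
  structure height < 132 ft: 149 < 132 is false
  number of stories ≥ 11: 6 ≥ 11 is false
  NOT in historic district: yes → false
  structure height < 56 ft: 149 < 56 is false
  variance granted: no → false
  lot area ≥ 45949 sq ft: 56809 ≥ 45949 is true
  zoning ∈ {AG, C2}: M1 is not in the set → false
Combine:
[1.1.1.3] true AND false = false
[1.1.1] false AND false AND false = false
[1.1] NOT false = true
[1.2.3] false → false (antecedent false ⇒ implication holds) = true
[1.2] false AND false AND true = false
[1.3.4.1] true AND false = false
[1.3.4] NOT false = true
[1.3] false OR false OR false OR true = true
[1] true OR false OR true = true
[root] NOT true = false
Overall: false → denied

Denied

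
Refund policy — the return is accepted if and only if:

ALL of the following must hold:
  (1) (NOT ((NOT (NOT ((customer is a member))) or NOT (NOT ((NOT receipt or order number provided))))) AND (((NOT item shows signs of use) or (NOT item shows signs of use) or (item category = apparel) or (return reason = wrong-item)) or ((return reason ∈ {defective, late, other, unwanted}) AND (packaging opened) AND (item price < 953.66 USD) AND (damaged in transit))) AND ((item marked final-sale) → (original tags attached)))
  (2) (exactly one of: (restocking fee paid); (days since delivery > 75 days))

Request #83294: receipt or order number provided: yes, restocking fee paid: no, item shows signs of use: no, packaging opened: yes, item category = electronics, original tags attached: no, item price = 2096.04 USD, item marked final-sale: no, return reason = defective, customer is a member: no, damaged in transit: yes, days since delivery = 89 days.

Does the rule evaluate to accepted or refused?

Accepted

Atomic conditions:
  customer is a member: no → false
  NOT receipt or order number provided: yes → false
  NOT item shows signs of use: no → true
  item category = apparel: electronics == apparel is false
  return reason = wrong-item: defective == wrong-item is false
  return reason ∈ {defective, late, other, unwanted}: defective is in the set → true
  packaging opened: yes → true
  item price < 953.66 USD: 2096.04 < 953.66 is false
  damaged in transit: yes → true
  item marked final-sale: no → false
  original tags attached: no → false
  restocking fee paid: no → false
  days since delivery > 75 days: 89 > 75 is true
Combine:
[1.1.1.1.1] NOT false = true
[1.1.1.1] NOT true = false
[1.1.1.2.1] NOT false = true
[1.1.1.2] NOT true = false
[1.1.1] false OR false = false
[1.1] NOT false = true
[1.2.1] true OR true OR false OR false = true
[1.2.2] true AND true AND false AND true = false
[1.2] true OR false = true
[1.3] false → false (antecedent false ⇒ implication holds) = true
[1] true AND true AND true = true
[2] exactly-one(false, true) = true
[root] true AND true = true
Overall: true → accepted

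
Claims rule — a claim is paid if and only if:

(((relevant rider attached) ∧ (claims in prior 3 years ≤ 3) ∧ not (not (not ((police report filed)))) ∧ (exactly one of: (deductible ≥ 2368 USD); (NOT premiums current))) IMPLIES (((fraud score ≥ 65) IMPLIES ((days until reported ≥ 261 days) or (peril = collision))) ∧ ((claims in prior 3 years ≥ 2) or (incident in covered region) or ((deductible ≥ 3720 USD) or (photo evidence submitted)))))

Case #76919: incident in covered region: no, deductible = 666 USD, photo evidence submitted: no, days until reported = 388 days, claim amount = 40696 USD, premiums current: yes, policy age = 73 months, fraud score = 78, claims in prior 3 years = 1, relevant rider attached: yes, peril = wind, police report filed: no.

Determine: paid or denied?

Paid

Atomic conditions:
  relevant rider attached: yes → true
  claims in prior 3 years ≤ 3: 1 ≤ 3 is true
  police report filed: no → false
  deductible ≥ 2368 USD: 666 ≥ 2368 is false
  NOT premiums current: yes → false
  fraud score ≥ 65: 78 ≥ 65 is true
  days until reported ≥ 261 days: 388 ≥ 261 is true
  peril = collision: wind == collision is false
  claims in prior 3 years ≥ 2: 1 ≥ 2 is false
  incident in covered region: no → false
  deductible ≥ 3720 USD: 666 ≥ 3720 is false
  photo evidence submitted: no → false
Combine:
[1.3.1.1] NOT false = true
[1.3.1] NOT true = false
[1.3] NOT false = true
[1.4] exactly-one(false, false) = false
[1] true AND true AND true AND false = false
[2.1.2] true OR false = true
[2.1] true → true = true
[2.2.3] false OR false = false
[2.2] false OR false OR false = false
[2] true AND false = false
[root] false → false (antecedent false ⇒ implication holds) = true
Overall: true → paid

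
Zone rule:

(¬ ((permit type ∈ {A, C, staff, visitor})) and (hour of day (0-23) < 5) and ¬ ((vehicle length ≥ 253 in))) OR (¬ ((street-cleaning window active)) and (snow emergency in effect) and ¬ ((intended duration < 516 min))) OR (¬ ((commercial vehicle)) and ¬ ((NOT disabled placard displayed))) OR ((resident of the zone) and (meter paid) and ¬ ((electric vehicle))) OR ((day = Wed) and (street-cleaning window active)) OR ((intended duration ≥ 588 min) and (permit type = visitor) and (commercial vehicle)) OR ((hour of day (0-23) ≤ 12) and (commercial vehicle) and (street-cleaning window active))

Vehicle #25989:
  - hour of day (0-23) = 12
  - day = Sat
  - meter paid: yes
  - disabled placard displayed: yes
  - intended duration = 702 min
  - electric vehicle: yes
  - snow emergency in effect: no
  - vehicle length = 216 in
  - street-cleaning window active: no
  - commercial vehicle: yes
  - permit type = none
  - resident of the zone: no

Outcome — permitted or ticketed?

Ticketed

Atomic conditions:
  permit type ∈ {A, C, staff, visitor}: none is not in the set → false
  hour of day (0-23) < 5: 12 < 5 is false
  vehicle length ≥ 253 in: 216 ≥ 253 is false
  street-cleaning window active: no → false
  snow emergency in effect: no → false
  intended duration < 516 min: 702 < 516 is false
  commercial vehicle: yes → true
  NOT disabled placard displayed: yes → false
  resident of the zone: no → false
  meter paid: yes → true
  electric vehicle: yes → true
  day = Wed: Sat == Wed is false
  intended duration ≥ 588 min: 702 ≥ 588 is true
  permit type = visitor: none == visitor is false
  hour of day (0-23) ≤ 12: 12 ≤ 12 is true
Combine:
[1.1] NOT false = true
[1.3] NOT false = true
[1] true AND false AND true = false
[2.1] NOT false = true
[2.3] NOT false = true
[2] true AND false AND true = false
[3.1] NOT true = false
[3.2] NOT false = true
[3] false AND true = false
[4.3] NOT true = false
[4] false AND true AND false = false
[5] false AND false = false
[6] true AND false AND true = false
[7] true AND true AND false = false
[root] false OR false OR false OR false OR false OR false OR false = false
Overall: false → ticketed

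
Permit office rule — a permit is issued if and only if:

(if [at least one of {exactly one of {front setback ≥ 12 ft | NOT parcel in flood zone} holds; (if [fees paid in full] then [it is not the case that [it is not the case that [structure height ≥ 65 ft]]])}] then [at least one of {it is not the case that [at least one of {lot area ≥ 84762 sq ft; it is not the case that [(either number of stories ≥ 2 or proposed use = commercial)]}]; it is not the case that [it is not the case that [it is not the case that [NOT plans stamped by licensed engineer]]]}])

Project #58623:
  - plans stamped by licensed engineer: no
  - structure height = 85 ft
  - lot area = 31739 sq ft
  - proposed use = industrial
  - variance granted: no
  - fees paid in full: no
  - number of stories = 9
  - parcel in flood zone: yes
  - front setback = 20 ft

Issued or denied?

Atomic conditions:
  front setback ≥ 12 ft: 20 ≥ 12 is true
  NOT parcel in flood zone: yes → false
  fees paid in full: no → false
  structure height ≥ 65 ft: 85 ≥ 65 is true
  lot area ≥ 84762 sq ft: 31739 ≥ 84762 is false
  number of stories ≥ 2: 9 ≥ 2 is true
  proposed use = commercial: industrial == commercial is false
  NOT plans stamped by licensed engineer: no → true
Combine:
[1.1] exactly-one(true, false) = true
[1.2.2.1] NOT true = false
[1.2.2] NOT false = true
[1.2] false → true (antecedent false ⇒ implication holds) = true
[1] true OR true = true
[2.1.1.2.1] true OR false = true
[2.1.1.2] NOT true = false
[2.1.1] false OR false = false
[2.1] NOT false = true
[2.2.1.1] NOT true = false
[2.2.1] NOT false = true
[2.2] NOT true = false
[2] true OR false = true
[root] true → true = true
Overall: true → issued

Issued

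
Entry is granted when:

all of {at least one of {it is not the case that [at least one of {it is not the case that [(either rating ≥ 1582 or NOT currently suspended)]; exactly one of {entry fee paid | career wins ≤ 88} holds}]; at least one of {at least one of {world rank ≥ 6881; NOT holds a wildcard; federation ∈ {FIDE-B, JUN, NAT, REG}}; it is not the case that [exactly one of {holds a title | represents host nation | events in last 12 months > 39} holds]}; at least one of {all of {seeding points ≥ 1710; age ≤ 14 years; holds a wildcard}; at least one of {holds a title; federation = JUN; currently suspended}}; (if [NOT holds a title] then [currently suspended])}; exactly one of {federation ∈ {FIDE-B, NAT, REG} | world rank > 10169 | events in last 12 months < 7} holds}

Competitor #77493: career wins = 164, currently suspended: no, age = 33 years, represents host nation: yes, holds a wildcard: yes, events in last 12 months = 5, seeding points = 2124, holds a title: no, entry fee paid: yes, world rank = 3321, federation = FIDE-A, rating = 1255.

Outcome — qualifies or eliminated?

Eliminated

Atomic conditions:
  rating ≥ 1582: 1255 ≥ 1582 is false
  NOT currently suspended: no → true
  entry fee paid: yes → true
  career wins ≤ 88: 164 ≤ 88 is false
  world rank ≥ 6881: 3321 ≥ 6881 is false
  NOT holds a wildcard: yes → false
  federation ∈ {FIDE-B, JUN, NAT, REG}: FIDE-A is not in the set → false
  holds a title: no → false
  represents host nation: yes → true
  events in last 12 months > 39: 5 > 39 is false
  seeding points ≥ 1710: 2124 ≥ 1710 is true
  age ≤ 14 years: 33 ≤ 14 is false
  holds a wildcard: yes → true
  federation = JUN: FIDE-A == JUN is false
  currently suspended: no → false
  NOT holds a title: no → true
  federation ∈ {FIDE-B, NAT, REG}: FIDE-A is not in the set → false
  world rank > 10169: 3321 > 10169 is false
  events in last 12 months < 7: 5 < 7 is true
Combine:
[1.1.1.1.1] false OR true = true
[1.1.1.1] NOT true = false
[1.1.1.2] exactly-one(true, false) = true
[1.1.1] false OR true = true
[1.1] NOT true = false
[1.2.1] false OR false OR false = false
[1.2.2.1] exactly-one(false, true, false) = true
[1.2.2] NOT true = false
[1.2] false OR false = false
[1.3.1] true AND false AND true = false
[1.3.2] false OR false OR false = false
[1.3] false OR false = false
[1.4] true → false = false
[1] false OR false OR false OR false = false
[2] exactly-one(false, false, true) = true
[root] false AND true = false
Overall: false → eliminated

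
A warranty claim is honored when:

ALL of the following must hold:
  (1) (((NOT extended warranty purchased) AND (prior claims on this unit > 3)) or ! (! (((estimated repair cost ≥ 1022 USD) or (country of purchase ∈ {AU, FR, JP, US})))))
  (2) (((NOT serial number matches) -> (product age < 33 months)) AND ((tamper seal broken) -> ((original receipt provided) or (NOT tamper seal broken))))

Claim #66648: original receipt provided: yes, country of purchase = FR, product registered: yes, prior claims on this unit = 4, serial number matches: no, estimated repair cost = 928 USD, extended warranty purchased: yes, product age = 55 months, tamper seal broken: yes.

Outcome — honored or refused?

Refused

Atomic conditions:
  NOT extended warranty purchased: yes → false
  prior claims on this unit > 3: 4 > 3 is true
  estimated repair cost ≥ 1022 USD: 928 ≥ 1022 is false
  country of purchase ∈ {AU, FR, JP, US}: FR is in the set → true
  NOT serial number matches: no → true
  product age < 33 months: 55 < 33 is false
  tamper seal broken: yes → true
  original receipt provided: yes → true
  NOT tamper seal broken: yes → false
Combine:
[1.1] false AND true = false
[1.2.1.1] false OR true = true
[1.2.1] NOT true = false
[1.2] NOT false = true
[1] false OR true = true
[2.1] true → false = false
[2.2.2] true OR false = true
[2.2] true → true = true
[2] false AND true = false
[root] true AND false = false
Overall: false → refused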